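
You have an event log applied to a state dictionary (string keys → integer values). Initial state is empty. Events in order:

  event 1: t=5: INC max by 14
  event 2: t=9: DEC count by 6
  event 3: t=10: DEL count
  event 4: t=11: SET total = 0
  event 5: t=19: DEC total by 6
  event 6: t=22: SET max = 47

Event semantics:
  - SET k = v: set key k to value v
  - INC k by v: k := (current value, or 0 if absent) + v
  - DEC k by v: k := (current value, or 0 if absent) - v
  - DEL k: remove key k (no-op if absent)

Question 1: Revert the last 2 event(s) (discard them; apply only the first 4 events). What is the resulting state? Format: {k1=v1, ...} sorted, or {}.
Answer: {max=14, total=0}

Derivation:
Keep first 4 events (discard last 2):
  after event 1 (t=5: INC max by 14): {max=14}
  after event 2 (t=9: DEC count by 6): {count=-6, max=14}
  after event 3 (t=10: DEL count): {max=14}
  after event 4 (t=11: SET total = 0): {max=14, total=0}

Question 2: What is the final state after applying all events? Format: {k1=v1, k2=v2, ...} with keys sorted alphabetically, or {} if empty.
  after event 1 (t=5: INC max by 14): {max=14}
  after event 2 (t=9: DEC count by 6): {count=-6, max=14}
  after event 3 (t=10: DEL count): {max=14}
  after event 4 (t=11: SET total = 0): {max=14, total=0}
  after event 5 (t=19: DEC total by 6): {max=14, total=-6}
  after event 6 (t=22: SET max = 47): {max=47, total=-6}

Answer: {max=47, total=-6}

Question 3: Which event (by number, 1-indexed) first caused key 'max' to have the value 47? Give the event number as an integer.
Looking for first event where max becomes 47:
  event 1: max = 14
  event 2: max = 14
  event 3: max = 14
  event 4: max = 14
  event 5: max = 14
  event 6: max 14 -> 47  <-- first match

Answer: 6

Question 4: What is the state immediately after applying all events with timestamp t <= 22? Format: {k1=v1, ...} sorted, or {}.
Apply events with t <= 22 (6 events):
  after event 1 (t=5: INC max by 14): {max=14}
  after event 2 (t=9: DEC count by 6): {count=-6, max=14}
  after event 3 (t=10: DEL count): {max=14}
  after event 4 (t=11: SET total = 0): {max=14, total=0}
  after event 5 (t=19: DEC total by 6): {max=14, total=-6}
  after event 6 (t=22: SET max = 47): {max=47, total=-6}

Answer: {max=47, total=-6}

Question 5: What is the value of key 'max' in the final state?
Answer: 47

Derivation:
Track key 'max' through all 6 events:
  event 1 (t=5: INC max by 14): max (absent) -> 14
  event 2 (t=9: DEC count by 6): max unchanged
  event 3 (t=10: DEL count): max unchanged
  event 4 (t=11: SET total = 0): max unchanged
  event 5 (t=19: DEC total by 6): max unchanged
  event 6 (t=22: SET max = 47): max 14 -> 47
Final: max = 47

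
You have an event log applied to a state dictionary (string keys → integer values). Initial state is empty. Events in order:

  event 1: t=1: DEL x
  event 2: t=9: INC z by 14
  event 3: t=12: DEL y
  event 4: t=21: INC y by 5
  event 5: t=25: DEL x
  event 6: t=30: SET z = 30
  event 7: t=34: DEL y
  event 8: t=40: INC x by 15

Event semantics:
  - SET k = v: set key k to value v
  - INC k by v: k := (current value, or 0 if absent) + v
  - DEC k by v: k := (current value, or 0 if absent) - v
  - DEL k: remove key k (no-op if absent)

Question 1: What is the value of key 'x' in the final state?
Answer: 15

Derivation:
Track key 'x' through all 8 events:
  event 1 (t=1: DEL x): x (absent) -> (absent)
  event 2 (t=9: INC z by 14): x unchanged
  event 3 (t=12: DEL y): x unchanged
  event 4 (t=21: INC y by 5): x unchanged
  event 5 (t=25: DEL x): x (absent) -> (absent)
  event 6 (t=30: SET z = 30): x unchanged
  event 7 (t=34: DEL y): x unchanged
  event 8 (t=40: INC x by 15): x (absent) -> 15
Final: x = 15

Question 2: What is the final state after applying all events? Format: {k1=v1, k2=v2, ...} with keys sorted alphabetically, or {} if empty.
Answer: {x=15, z=30}

Derivation:
  after event 1 (t=1: DEL x): {}
  after event 2 (t=9: INC z by 14): {z=14}
  after event 3 (t=12: DEL y): {z=14}
  after event 4 (t=21: INC y by 5): {y=5, z=14}
  after event 5 (t=25: DEL x): {y=5, z=14}
  after event 6 (t=30: SET z = 30): {y=5, z=30}
  after event 7 (t=34: DEL y): {z=30}
  after event 8 (t=40: INC x by 15): {x=15, z=30}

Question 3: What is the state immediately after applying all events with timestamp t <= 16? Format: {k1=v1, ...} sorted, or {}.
Answer: {z=14}

Derivation:
Apply events with t <= 16 (3 events):
  after event 1 (t=1: DEL x): {}
  after event 2 (t=9: INC z by 14): {z=14}
  after event 3 (t=12: DEL y): {z=14}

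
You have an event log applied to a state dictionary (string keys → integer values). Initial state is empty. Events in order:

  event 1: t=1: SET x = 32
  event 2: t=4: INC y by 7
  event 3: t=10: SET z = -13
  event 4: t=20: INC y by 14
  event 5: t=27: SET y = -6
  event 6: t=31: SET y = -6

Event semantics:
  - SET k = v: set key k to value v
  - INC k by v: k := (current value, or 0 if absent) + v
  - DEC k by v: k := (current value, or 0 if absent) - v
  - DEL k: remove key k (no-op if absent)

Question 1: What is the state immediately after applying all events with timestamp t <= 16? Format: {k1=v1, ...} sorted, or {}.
Answer: {x=32, y=7, z=-13}

Derivation:
Apply events with t <= 16 (3 events):
  after event 1 (t=1: SET x = 32): {x=32}
  after event 2 (t=4: INC y by 7): {x=32, y=7}
  after event 3 (t=10: SET z = -13): {x=32, y=7, z=-13}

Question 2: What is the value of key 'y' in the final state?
Answer: -6

Derivation:
Track key 'y' through all 6 events:
  event 1 (t=1: SET x = 32): y unchanged
  event 2 (t=4: INC y by 7): y (absent) -> 7
  event 3 (t=10: SET z = -13): y unchanged
  event 4 (t=20: INC y by 14): y 7 -> 21
  event 5 (t=27: SET y = -6): y 21 -> -6
  event 6 (t=31: SET y = -6): y -6 -> -6
Final: y = -6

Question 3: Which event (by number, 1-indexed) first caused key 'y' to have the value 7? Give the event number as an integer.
Answer: 2

Derivation:
Looking for first event where y becomes 7:
  event 2: y (absent) -> 7  <-- first match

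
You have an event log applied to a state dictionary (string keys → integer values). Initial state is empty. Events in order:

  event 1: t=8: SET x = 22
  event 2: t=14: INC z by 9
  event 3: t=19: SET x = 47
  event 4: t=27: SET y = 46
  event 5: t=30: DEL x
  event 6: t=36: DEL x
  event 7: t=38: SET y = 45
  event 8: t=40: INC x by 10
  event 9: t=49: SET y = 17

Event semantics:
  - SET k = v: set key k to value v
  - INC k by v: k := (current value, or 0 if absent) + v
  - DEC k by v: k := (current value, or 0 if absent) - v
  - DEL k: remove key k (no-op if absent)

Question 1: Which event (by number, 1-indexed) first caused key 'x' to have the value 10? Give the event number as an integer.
Looking for first event where x becomes 10:
  event 1: x = 22
  event 2: x = 22
  event 3: x = 47
  event 4: x = 47
  event 5: x = (absent)
  event 8: x (absent) -> 10  <-- first match

Answer: 8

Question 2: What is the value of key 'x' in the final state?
Track key 'x' through all 9 events:
  event 1 (t=8: SET x = 22): x (absent) -> 22
  event 2 (t=14: INC z by 9): x unchanged
  event 3 (t=19: SET x = 47): x 22 -> 47
  event 4 (t=27: SET y = 46): x unchanged
  event 5 (t=30: DEL x): x 47 -> (absent)
  event 6 (t=36: DEL x): x (absent) -> (absent)
  event 7 (t=38: SET y = 45): x unchanged
  event 8 (t=40: INC x by 10): x (absent) -> 10
  event 9 (t=49: SET y = 17): x unchanged
Final: x = 10

Answer: 10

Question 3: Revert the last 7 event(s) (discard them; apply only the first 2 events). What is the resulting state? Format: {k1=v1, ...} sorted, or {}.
Answer: {x=22, z=9}

Derivation:
Keep first 2 events (discard last 7):
  after event 1 (t=8: SET x = 22): {x=22}
  after event 2 (t=14: INC z by 9): {x=22, z=9}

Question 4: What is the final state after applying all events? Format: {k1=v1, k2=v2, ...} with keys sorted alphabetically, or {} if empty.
  after event 1 (t=8: SET x = 22): {x=22}
  after event 2 (t=14: INC z by 9): {x=22, z=9}
  after event 3 (t=19: SET x = 47): {x=47, z=9}
  after event 4 (t=27: SET y = 46): {x=47, y=46, z=9}
  after event 5 (t=30: DEL x): {y=46, z=9}
  after event 6 (t=36: DEL x): {y=46, z=9}
  after event 7 (t=38: SET y = 45): {y=45, z=9}
  after event 8 (t=40: INC x by 10): {x=10, y=45, z=9}
  after event 9 (t=49: SET y = 17): {x=10, y=17, z=9}

Answer: {x=10, y=17, z=9}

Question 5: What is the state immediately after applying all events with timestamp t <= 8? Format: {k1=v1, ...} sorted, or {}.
Apply events with t <= 8 (1 events):
  after event 1 (t=8: SET x = 22): {x=22}

Answer: {x=22}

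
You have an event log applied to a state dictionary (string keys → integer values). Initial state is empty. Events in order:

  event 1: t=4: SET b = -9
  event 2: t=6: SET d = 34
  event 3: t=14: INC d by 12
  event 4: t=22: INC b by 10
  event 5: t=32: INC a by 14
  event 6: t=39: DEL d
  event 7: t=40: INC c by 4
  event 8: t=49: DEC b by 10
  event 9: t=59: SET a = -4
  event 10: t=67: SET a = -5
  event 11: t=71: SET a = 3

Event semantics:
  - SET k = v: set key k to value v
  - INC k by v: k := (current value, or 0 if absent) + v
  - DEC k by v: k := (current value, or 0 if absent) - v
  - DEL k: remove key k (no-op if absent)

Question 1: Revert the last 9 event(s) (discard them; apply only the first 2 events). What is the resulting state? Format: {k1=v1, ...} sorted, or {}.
Keep first 2 events (discard last 9):
  after event 1 (t=4: SET b = -9): {b=-9}
  after event 2 (t=6: SET d = 34): {b=-9, d=34}

Answer: {b=-9, d=34}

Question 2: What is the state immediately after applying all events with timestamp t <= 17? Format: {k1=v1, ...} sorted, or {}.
Answer: {b=-9, d=46}

Derivation:
Apply events with t <= 17 (3 events):
  after event 1 (t=4: SET b = -9): {b=-9}
  after event 2 (t=6: SET d = 34): {b=-9, d=34}
  after event 3 (t=14: INC d by 12): {b=-9, d=46}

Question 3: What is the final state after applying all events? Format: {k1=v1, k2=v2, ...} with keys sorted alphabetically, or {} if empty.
  after event 1 (t=4: SET b = -9): {b=-9}
  after event 2 (t=6: SET d = 34): {b=-9, d=34}
  after event 3 (t=14: INC d by 12): {b=-9, d=46}
  after event 4 (t=22: INC b by 10): {b=1, d=46}
  after event 5 (t=32: INC a by 14): {a=14, b=1, d=46}
  after event 6 (t=39: DEL d): {a=14, b=1}
  after event 7 (t=40: INC c by 4): {a=14, b=1, c=4}
  after event 8 (t=49: DEC b by 10): {a=14, b=-9, c=4}
  after event 9 (t=59: SET a = -4): {a=-4, b=-9, c=4}
  after event 10 (t=67: SET a = -5): {a=-5, b=-9, c=4}
  after event 11 (t=71: SET a = 3): {a=3, b=-9, c=4}

Answer: {a=3, b=-9, c=4}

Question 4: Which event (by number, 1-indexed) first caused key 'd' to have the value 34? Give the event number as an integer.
Looking for first event where d becomes 34:
  event 2: d (absent) -> 34  <-- first match

Answer: 2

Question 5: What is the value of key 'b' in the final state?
Answer: -9

Derivation:
Track key 'b' through all 11 events:
  event 1 (t=4: SET b = -9): b (absent) -> -9
  event 2 (t=6: SET d = 34): b unchanged
  event 3 (t=14: INC d by 12): b unchanged
  event 4 (t=22: INC b by 10): b -9 -> 1
  event 5 (t=32: INC a by 14): b unchanged
  event 6 (t=39: DEL d): b unchanged
  event 7 (t=40: INC c by 4): b unchanged
  event 8 (t=49: DEC b by 10): b 1 -> -9
  event 9 (t=59: SET a = -4): b unchanged
  event 10 (t=67: SET a = -5): b unchanged
  event 11 (t=71: SET a = 3): b unchanged
Final: b = -9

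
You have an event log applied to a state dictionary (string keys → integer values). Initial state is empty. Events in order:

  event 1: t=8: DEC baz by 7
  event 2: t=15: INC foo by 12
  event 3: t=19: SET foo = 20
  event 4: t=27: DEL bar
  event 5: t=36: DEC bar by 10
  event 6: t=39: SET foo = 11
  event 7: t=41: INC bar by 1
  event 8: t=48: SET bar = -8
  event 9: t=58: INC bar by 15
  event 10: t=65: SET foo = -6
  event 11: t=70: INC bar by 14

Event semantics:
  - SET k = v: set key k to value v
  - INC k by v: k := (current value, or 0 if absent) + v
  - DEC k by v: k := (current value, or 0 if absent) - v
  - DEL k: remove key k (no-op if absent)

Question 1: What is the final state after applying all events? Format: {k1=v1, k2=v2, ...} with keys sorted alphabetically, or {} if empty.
  after event 1 (t=8: DEC baz by 7): {baz=-7}
  after event 2 (t=15: INC foo by 12): {baz=-7, foo=12}
  after event 3 (t=19: SET foo = 20): {baz=-7, foo=20}
  after event 4 (t=27: DEL bar): {baz=-7, foo=20}
  after event 5 (t=36: DEC bar by 10): {bar=-10, baz=-7, foo=20}
  after event 6 (t=39: SET foo = 11): {bar=-10, baz=-7, foo=11}
  after event 7 (t=41: INC bar by 1): {bar=-9, baz=-7, foo=11}
  after event 8 (t=48: SET bar = -8): {bar=-8, baz=-7, foo=11}
  after event 9 (t=58: INC bar by 15): {bar=7, baz=-7, foo=11}
  after event 10 (t=65: SET foo = -6): {bar=7, baz=-7, foo=-6}
  after event 11 (t=70: INC bar by 14): {bar=21, baz=-7, foo=-6}

Answer: {bar=21, baz=-7, foo=-6}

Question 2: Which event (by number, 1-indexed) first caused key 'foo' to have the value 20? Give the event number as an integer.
Answer: 3

Derivation:
Looking for first event where foo becomes 20:
  event 2: foo = 12
  event 3: foo 12 -> 20  <-- first match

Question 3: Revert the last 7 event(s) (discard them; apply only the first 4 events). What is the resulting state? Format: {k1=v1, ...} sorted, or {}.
Keep first 4 events (discard last 7):
  after event 1 (t=8: DEC baz by 7): {baz=-7}
  after event 2 (t=15: INC foo by 12): {baz=-7, foo=12}
  after event 3 (t=19: SET foo = 20): {baz=-7, foo=20}
  after event 4 (t=27: DEL bar): {baz=-7, foo=20}

Answer: {baz=-7, foo=20}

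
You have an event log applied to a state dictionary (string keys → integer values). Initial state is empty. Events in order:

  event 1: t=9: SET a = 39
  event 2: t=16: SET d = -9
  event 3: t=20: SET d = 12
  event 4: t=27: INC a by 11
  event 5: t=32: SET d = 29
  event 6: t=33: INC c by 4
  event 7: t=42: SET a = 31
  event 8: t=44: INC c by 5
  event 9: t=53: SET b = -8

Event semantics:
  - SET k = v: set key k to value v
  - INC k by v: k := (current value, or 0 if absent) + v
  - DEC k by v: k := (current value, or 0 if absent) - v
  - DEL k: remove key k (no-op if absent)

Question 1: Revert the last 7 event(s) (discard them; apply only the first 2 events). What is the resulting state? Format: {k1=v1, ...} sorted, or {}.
Answer: {a=39, d=-9}

Derivation:
Keep first 2 events (discard last 7):
  after event 1 (t=9: SET a = 39): {a=39}
  after event 2 (t=16: SET d = -9): {a=39, d=-9}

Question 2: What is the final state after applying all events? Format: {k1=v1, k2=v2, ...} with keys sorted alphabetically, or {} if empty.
  after event 1 (t=9: SET a = 39): {a=39}
  after event 2 (t=16: SET d = -9): {a=39, d=-9}
  after event 3 (t=20: SET d = 12): {a=39, d=12}
  after event 4 (t=27: INC a by 11): {a=50, d=12}
  after event 5 (t=32: SET d = 29): {a=50, d=29}
  after event 6 (t=33: INC c by 4): {a=50, c=4, d=29}
  after event 7 (t=42: SET a = 31): {a=31, c=4, d=29}
  after event 8 (t=44: INC c by 5): {a=31, c=9, d=29}
  after event 9 (t=53: SET b = -8): {a=31, b=-8, c=9, d=29}

Answer: {a=31, b=-8, c=9, d=29}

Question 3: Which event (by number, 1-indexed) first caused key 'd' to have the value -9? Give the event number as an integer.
Answer: 2

Derivation:
Looking for first event where d becomes -9:
  event 2: d (absent) -> -9  <-- first match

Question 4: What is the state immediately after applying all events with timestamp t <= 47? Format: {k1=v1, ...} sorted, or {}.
Apply events with t <= 47 (8 events):
  after event 1 (t=9: SET a = 39): {a=39}
  after event 2 (t=16: SET d = -9): {a=39, d=-9}
  after event 3 (t=20: SET d = 12): {a=39, d=12}
  after event 4 (t=27: INC a by 11): {a=50, d=12}
  after event 5 (t=32: SET d = 29): {a=50, d=29}
  after event 6 (t=33: INC c by 4): {a=50, c=4, d=29}
  after event 7 (t=42: SET a = 31): {a=31, c=4, d=29}
  after event 8 (t=44: INC c by 5): {a=31, c=9, d=29}

Answer: {a=31, c=9, d=29}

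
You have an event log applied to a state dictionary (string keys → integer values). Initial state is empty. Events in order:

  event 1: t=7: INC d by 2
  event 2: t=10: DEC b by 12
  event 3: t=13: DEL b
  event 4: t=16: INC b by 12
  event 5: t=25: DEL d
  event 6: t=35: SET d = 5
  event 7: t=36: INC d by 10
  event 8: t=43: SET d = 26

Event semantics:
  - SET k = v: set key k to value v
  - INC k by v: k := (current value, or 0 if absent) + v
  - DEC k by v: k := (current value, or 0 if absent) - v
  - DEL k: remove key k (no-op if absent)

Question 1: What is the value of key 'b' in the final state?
Track key 'b' through all 8 events:
  event 1 (t=7: INC d by 2): b unchanged
  event 2 (t=10: DEC b by 12): b (absent) -> -12
  event 3 (t=13: DEL b): b -12 -> (absent)
  event 4 (t=16: INC b by 12): b (absent) -> 12
  event 5 (t=25: DEL d): b unchanged
  event 6 (t=35: SET d = 5): b unchanged
  event 7 (t=36: INC d by 10): b unchanged
  event 8 (t=43: SET d = 26): b unchanged
Final: b = 12

Answer: 12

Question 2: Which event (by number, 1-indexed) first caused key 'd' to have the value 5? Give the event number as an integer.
Answer: 6

Derivation:
Looking for first event where d becomes 5:
  event 1: d = 2
  event 2: d = 2
  event 3: d = 2
  event 4: d = 2
  event 5: d = (absent)
  event 6: d (absent) -> 5  <-- first match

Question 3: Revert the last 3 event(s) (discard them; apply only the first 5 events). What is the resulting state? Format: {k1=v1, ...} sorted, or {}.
Answer: {b=12}

Derivation:
Keep first 5 events (discard last 3):
  after event 1 (t=7: INC d by 2): {d=2}
  after event 2 (t=10: DEC b by 12): {b=-12, d=2}
  after event 3 (t=13: DEL b): {d=2}
  after event 4 (t=16: INC b by 12): {b=12, d=2}
  after event 5 (t=25: DEL d): {b=12}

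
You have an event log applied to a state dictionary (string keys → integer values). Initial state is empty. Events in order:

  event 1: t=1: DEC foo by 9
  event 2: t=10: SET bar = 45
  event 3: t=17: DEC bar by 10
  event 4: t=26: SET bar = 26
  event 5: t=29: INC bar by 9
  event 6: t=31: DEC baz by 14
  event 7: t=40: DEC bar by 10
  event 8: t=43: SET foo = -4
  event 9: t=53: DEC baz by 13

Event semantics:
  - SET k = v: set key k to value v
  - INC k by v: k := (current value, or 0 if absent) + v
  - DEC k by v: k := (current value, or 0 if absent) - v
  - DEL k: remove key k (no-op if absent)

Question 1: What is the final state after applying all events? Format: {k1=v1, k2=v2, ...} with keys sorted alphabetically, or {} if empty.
Answer: {bar=25, baz=-27, foo=-4}

Derivation:
  after event 1 (t=1: DEC foo by 9): {foo=-9}
  after event 2 (t=10: SET bar = 45): {bar=45, foo=-9}
  after event 3 (t=17: DEC bar by 10): {bar=35, foo=-9}
  after event 4 (t=26: SET bar = 26): {bar=26, foo=-9}
  after event 5 (t=29: INC bar by 9): {bar=35, foo=-9}
  after event 6 (t=31: DEC baz by 14): {bar=35, baz=-14, foo=-9}
  after event 7 (t=40: DEC bar by 10): {bar=25, baz=-14, foo=-9}
  after event 8 (t=43: SET foo = -4): {bar=25, baz=-14, foo=-4}
  after event 9 (t=53: DEC baz by 13): {bar=25, baz=-27, foo=-4}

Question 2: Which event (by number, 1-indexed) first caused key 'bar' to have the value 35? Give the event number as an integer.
Answer: 3

Derivation:
Looking for first event where bar becomes 35:
  event 2: bar = 45
  event 3: bar 45 -> 35  <-- first match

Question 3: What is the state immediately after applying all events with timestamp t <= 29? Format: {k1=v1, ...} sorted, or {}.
Answer: {bar=35, foo=-9}

Derivation:
Apply events with t <= 29 (5 events):
  after event 1 (t=1: DEC foo by 9): {foo=-9}
  after event 2 (t=10: SET bar = 45): {bar=45, foo=-9}
  after event 3 (t=17: DEC bar by 10): {bar=35, foo=-9}
  after event 4 (t=26: SET bar = 26): {bar=26, foo=-9}
  after event 5 (t=29: INC bar by 9): {bar=35, foo=-9}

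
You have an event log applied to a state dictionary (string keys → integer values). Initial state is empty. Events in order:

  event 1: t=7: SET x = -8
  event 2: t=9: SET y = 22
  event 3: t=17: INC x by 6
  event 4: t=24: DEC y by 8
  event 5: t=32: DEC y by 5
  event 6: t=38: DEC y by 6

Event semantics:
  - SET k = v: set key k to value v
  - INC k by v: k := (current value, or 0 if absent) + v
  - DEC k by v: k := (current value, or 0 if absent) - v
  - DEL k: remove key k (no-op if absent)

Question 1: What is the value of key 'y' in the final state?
Answer: 3

Derivation:
Track key 'y' through all 6 events:
  event 1 (t=7: SET x = -8): y unchanged
  event 2 (t=9: SET y = 22): y (absent) -> 22
  event 3 (t=17: INC x by 6): y unchanged
  event 4 (t=24: DEC y by 8): y 22 -> 14
  event 5 (t=32: DEC y by 5): y 14 -> 9
  event 6 (t=38: DEC y by 6): y 9 -> 3
Final: y = 3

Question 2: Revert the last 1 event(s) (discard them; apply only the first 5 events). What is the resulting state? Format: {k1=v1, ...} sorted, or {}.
Answer: {x=-2, y=9}

Derivation:
Keep first 5 events (discard last 1):
  after event 1 (t=7: SET x = -8): {x=-8}
  after event 2 (t=9: SET y = 22): {x=-8, y=22}
  after event 3 (t=17: INC x by 6): {x=-2, y=22}
  after event 4 (t=24: DEC y by 8): {x=-2, y=14}
  after event 5 (t=32: DEC y by 5): {x=-2, y=9}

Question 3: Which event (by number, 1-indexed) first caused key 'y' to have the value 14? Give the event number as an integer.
Looking for first event where y becomes 14:
  event 2: y = 22
  event 3: y = 22
  event 4: y 22 -> 14  <-- first match

Answer: 4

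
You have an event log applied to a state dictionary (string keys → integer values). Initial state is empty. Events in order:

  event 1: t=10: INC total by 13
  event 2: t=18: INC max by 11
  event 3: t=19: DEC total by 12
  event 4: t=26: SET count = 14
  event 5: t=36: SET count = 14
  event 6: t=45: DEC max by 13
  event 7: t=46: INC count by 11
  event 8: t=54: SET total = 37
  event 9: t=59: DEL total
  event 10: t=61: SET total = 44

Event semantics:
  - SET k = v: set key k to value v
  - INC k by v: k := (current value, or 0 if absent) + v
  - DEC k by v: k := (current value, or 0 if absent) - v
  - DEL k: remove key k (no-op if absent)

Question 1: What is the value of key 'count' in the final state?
Track key 'count' through all 10 events:
  event 1 (t=10: INC total by 13): count unchanged
  event 2 (t=18: INC max by 11): count unchanged
  event 3 (t=19: DEC total by 12): count unchanged
  event 4 (t=26: SET count = 14): count (absent) -> 14
  event 5 (t=36: SET count = 14): count 14 -> 14
  event 6 (t=45: DEC max by 13): count unchanged
  event 7 (t=46: INC count by 11): count 14 -> 25
  event 8 (t=54: SET total = 37): count unchanged
  event 9 (t=59: DEL total): count unchanged
  event 10 (t=61: SET total = 44): count unchanged
Final: count = 25

Answer: 25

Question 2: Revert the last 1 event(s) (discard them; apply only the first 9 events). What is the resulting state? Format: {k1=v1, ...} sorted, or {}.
Keep first 9 events (discard last 1):
  after event 1 (t=10: INC total by 13): {total=13}
  after event 2 (t=18: INC max by 11): {max=11, total=13}
  after event 3 (t=19: DEC total by 12): {max=11, total=1}
  after event 4 (t=26: SET count = 14): {count=14, max=11, total=1}
  after event 5 (t=36: SET count = 14): {count=14, max=11, total=1}
  after event 6 (t=45: DEC max by 13): {count=14, max=-2, total=1}
  after event 7 (t=46: INC count by 11): {count=25, max=-2, total=1}
  after event 8 (t=54: SET total = 37): {count=25, max=-2, total=37}
  after event 9 (t=59: DEL total): {count=25, max=-2}

Answer: {count=25, max=-2}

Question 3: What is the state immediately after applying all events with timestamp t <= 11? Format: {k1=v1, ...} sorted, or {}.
Answer: {total=13}

Derivation:
Apply events with t <= 11 (1 events):
  after event 1 (t=10: INC total by 13): {total=13}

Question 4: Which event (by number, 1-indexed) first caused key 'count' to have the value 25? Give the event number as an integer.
Looking for first event where count becomes 25:
  event 4: count = 14
  event 5: count = 14
  event 6: count = 14
  event 7: count 14 -> 25  <-- first match

Answer: 7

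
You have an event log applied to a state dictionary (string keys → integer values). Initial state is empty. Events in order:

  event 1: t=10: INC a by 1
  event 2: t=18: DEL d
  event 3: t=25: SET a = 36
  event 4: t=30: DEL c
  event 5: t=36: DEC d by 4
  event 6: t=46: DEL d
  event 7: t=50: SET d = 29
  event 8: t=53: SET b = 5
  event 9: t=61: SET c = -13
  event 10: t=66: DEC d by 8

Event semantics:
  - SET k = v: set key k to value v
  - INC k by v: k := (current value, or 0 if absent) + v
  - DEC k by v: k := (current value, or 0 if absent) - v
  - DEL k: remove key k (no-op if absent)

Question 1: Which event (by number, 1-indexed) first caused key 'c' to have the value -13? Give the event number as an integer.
Looking for first event where c becomes -13:
  event 9: c (absent) -> -13  <-- first match

Answer: 9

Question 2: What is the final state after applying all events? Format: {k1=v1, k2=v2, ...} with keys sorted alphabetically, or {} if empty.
Answer: {a=36, b=5, c=-13, d=21}

Derivation:
  after event 1 (t=10: INC a by 1): {a=1}
  after event 2 (t=18: DEL d): {a=1}
  after event 3 (t=25: SET a = 36): {a=36}
  after event 4 (t=30: DEL c): {a=36}
  after event 5 (t=36: DEC d by 4): {a=36, d=-4}
  after event 6 (t=46: DEL d): {a=36}
  after event 7 (t=50: SET d = 29): {a=36, d=29}
  after event 8 (t=53: SET b = 5): {a=36, b=5, d=29}
  after event 9 (t=61: SET c = -13): {a=36, b=5, c=-13, d=29}
  after event 10 (t=66: DEC d by 8): {a=36, b=5, c=-13, d=21}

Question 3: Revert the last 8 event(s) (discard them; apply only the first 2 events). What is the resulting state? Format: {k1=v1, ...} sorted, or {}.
Keep first 2 events (discard last 8):
  after event 1 (t=10: INC a by 1): {a=1}
  after event 2 (t=18: DEL d): {a=1}

Answer: {a=1}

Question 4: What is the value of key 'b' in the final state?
Track key 'b' through all 10 events:
  event 1 (t=10: INC a by 1): b unchanged
  event 2 (t=18: DEL d): b unchanged
  event 3 (t=25: SET a = 36): b unchanged
  event 4 (t=30: DEL c): b unchanged
  event 5 (t=36: DEC d by 4): b unchanged
  event 6 (t=46: DEL d): b unchanged
  event 7 (t=50: SET d = 29): b unchanged
  event 8 (t=53: SET b = 5): b (absent) -> 5
  event 9 (t=61: SET c = -13): b unchanged
  event 10 (t=66: DEC d by 8): b unchanged
Final: b = 5

Answer: 5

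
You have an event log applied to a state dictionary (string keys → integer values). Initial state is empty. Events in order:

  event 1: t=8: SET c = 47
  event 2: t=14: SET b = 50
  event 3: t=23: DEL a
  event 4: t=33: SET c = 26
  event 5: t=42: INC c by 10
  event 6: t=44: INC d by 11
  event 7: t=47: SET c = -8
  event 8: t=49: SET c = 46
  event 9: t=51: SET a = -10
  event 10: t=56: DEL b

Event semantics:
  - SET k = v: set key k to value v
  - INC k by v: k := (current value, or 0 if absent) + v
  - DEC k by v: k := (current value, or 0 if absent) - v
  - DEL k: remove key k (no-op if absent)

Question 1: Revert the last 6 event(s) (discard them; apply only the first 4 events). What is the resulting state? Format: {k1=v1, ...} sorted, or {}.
Answer: {b=50, c=26}

Derivation:
Keep first 4 events (discard last 6):
  after event 1 (t=8: SET c = 47): {c=47}
  after event 2 (t=14: SET b = 50): {b=50, c=47}
  after event 3 (t=23: DEL a): {b=50, c=47}
  after event 4 (t=33: SET c = 26): {b=50, c=26}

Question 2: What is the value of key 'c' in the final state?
Answer: 46

Derivation:
Track key 'c' through all 10 events:
  event 1 (t=8: SET c = 47): c (absent) -> 47
  event 2 (t=14: SET b = 50): c unchanged
  event 3 (t=23: DEL a): c unchanged
  event 4 (t=33: SET c = 26): c 47 -> 26
  event 5 (t=42: INC c by 10): c 26 -> 36
  event 6 (t=44: INC d by 11): c unchanged
  event 7 (t=47: SET c = -8): c 36 -> -8
  event 8 (t=49: SET c = 46): c -8 -> 46
  event 9 (t=51: SET a = -10): c unchanged
  event 10 (t=56: DEL b): c unchanged
Final: c = 46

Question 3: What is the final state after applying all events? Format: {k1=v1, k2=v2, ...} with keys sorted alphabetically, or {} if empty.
  after event 1 (t=8: SET c = 47): {c=47}
  after event 2 (t=14: SET b = 50): {b=50, c=47}
  after event 3 (t=23: DEL a): {b=50, c=47}
  after event 4 (t=33: SET c = 26): {b=50, c=26}
  after event 5 (t=42: INC c by 10): {b=50, c=36}
  after event 6 (t=44: INC d by 11): {b=50, c=36, d=11}
  after event 7 (t=47: SET c = -8): {b=50, c=-8, d=11}
  after event 8 (t=49: SET c = 46): {b=50, c=46, d=11}
  after event 9 (t=51: SET a = -10): {a=-10, b=50, c=46, d=11}
  after event 10 (t=56: DEL b): {a=-10, c=46, d=11}

Answer: {a=-10, c=46, d=11}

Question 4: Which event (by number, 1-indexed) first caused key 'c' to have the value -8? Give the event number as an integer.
Looking for first event where c becomes -8:
  event 1: c = 47
  event 2: c = 47
  event 3: c = 47
  event 4: c = 26
  event 5: c = 36
  event 6: c = 36
  event 7: c 36 -> -8  <-- first match

Answer: 7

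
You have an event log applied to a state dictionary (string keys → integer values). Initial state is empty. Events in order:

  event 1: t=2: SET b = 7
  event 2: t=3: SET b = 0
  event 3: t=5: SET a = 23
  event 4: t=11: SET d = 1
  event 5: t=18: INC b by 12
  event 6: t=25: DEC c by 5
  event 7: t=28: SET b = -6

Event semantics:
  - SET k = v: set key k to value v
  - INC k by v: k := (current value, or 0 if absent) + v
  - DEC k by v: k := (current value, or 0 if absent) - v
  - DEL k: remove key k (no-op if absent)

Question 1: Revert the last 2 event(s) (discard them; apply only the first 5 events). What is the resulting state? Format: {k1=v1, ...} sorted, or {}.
Answer: {a=23, b=12, d=1}

Derivation:
Keep first 5 events (discard last 2):
  after event 1 (t=2: SET b = 7): {b=7}
  after event 2 (t=3: SET b = 0): {b=0}
  after event 3 (t=5: SET a = 23): {a=23, b=0}
  after event 4 (t=11: SET d = 1): {a=23, b=0, d=1}
  after event 5 (t=18: INC b by 12): {a=23, b=12, d=1}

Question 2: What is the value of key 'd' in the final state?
Track key 'd' through all 7 events:
  event 1 (t=2: SET b = 7): d unchanged
  event 2 (t=3: SET b = 0): d unchanged
  event 3 (t=5: SET a = 23): d unchanged
  event 4 (t=11: SET d = 1): d (absent) -> 1
  event 5 (t=18: INC b by 12): d unchanged
  event 6 (t=25: DEC c by 5): d unchanged
  event 7 (t=28: SET b = -6): d unchanged
Final: d = 1

Answer: 1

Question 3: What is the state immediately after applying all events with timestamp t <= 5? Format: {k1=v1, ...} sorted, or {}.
Apply events with t <= 5 (3 events):
  after event 1 (t=2: SET b = 7): {b=7}
  after event 2 (t=3: SET b = 0): {b=0}
  after event 3 (t=5: SET a = 23): {a=23, b=0}

Answer: {a=23, b=0}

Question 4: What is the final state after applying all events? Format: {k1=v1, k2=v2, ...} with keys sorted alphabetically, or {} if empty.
Answer: {a=23, b=-6, c=-5, d=1}

Derivation:
  after event 1 (t=2: SET b = 7): {b=7}
  after event 2 (t=3: SET b = 0): {b=0}
  after event 3 (t=5: SET a = 23): {a=23, b=0}
  after event 4 (t=11: SET d = 1): {a=23, b=0, d=1}
  after event 5 (t=18: INC b by 12): {a=23, b=12, d=1}
  after event 6 (t=25: DEC c by 5): {a=23, b=12, c=-5, d=1}
  after event 7 (t=28: SET b = -6): {a=23, b=-6, c=-5, d=1}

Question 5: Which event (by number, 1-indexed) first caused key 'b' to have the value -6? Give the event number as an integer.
Answer: 7

Derivation:
Looking for first event where b becomes -6:
  event 1: b = 7
  event 2: b = 0
  event 3: b = 0
  event 4: b = 0
  event 5: b = 12
  event 6: b = 12
  event 7: b 12 -> -6  <-- first match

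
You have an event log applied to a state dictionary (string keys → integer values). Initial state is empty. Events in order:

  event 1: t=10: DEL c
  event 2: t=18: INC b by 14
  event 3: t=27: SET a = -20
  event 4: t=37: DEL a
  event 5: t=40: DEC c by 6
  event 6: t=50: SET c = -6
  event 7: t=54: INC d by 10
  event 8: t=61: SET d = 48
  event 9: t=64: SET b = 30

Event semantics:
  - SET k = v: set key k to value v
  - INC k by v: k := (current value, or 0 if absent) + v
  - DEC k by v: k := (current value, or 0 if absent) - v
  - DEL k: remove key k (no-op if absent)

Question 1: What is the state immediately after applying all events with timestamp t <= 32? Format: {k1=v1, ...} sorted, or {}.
Answer: {a=-20, b=14}

Derivation:
Apply events with t <= 32 (3 events):
  after event 1 (t=10: DEL c): {}
  after event 2 (t=18: INC b by 14): {b=14}
  after event 3 (t=27: SET a = -20): {a=-20, b=14}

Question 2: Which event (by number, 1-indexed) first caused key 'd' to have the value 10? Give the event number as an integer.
Answer: 7

Derivation:
Looking for first event where d becomes 10:
  event 7: d (absent) -> 10  <-- first match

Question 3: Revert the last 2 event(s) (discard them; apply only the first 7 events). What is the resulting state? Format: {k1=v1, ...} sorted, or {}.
Keep first 7 events (discard last 2):
  after event 1 (t=10: DEL c): {}
  after event 2 (t=18: INC b by 14): {b=14}
  after event 3 (t=27: SET a = -20): {a=-20, b=14}
  after event 4 (t=37: DEL a): {b=14}
  after event 5 (t=40: DEC c by 6): {b=14, c=-6}
  after event 6 (t=50: SET c = -6): {b=14, c=-6}
  after event 7 (t=54: INC d by 10): {b=14, c=-6, d=10}

Answer: {b=14, c=-6, d=10}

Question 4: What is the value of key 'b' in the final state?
Track key 'b' through all 9 events:
  event 1 (t=10: DEL c): b unchanged
  event 2 (t=18: INC b by 14): b (absent) -> 14
  event 3 (t=27: SET a = -20): b unchanged
  event 4 (t=37: DEL a): b unchanged
  event 5 (t=40: DEC c by 6): b unchanged
  event 6 (t=50: SET c = -6): b unchanged
  event 7 (t=54: INC d by 10): b unchanged
  event 8 (t=61: SET d = 48): b unchanged
  event 9 (t=64: SET b = 30): b 14 -> 30
Final: b = 30

Answer: 30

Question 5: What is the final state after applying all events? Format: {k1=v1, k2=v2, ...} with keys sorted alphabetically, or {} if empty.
Answer: {b=30, c=-6, d=48}

Derivation:
  after event 1 (t=10: DEL c): {}
  after event 2 (t=18: INC b by 14): {b=14}
  after event 3 (t=27: SET a = -20): {a=-20, b=14}
  after event 4 (t=37: DEL a): {b=14}
  after event 5 (t=40: DEC c by 6): {b=14, c=-6}
  after event 6 (t=50: SET c = -6): {b=14, c=-6}
  after event 7 (t=54: INC d by 10): {b=14, c=-6, d=10}
  after event 8 (t=61: SET d = 48): {b=14, c=-6, d=48}
  after event 9 (t=64: SET b = 30): {b=30, c=-6, d=48}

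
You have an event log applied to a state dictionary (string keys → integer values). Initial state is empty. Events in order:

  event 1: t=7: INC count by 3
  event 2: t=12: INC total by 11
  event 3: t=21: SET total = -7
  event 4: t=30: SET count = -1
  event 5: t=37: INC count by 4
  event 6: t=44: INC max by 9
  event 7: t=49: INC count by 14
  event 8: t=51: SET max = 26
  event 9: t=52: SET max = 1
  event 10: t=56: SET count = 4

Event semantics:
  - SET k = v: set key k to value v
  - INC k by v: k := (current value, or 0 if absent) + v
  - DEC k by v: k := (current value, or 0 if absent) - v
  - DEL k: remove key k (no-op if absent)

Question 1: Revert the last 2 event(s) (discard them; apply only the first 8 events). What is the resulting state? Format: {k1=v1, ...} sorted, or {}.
Keep first 8 events (discard last 2):
  after event 1 (t=7: INC count by 3): {count=3}
  after event 2 (t=12: INC total by 11): {count=3, total=11}
  after event 3 (t=21: SET total = -7): {count=3, total=-7}
  after event 4 (t=30: SET count = -1): {count=-1, total=-7}
  after event 5 (t=37: INC count by 4): {count=3, total=-7}
  after event 6 (t=44: INC max by 9): {count=3, max=9, total=-7}
  after event 7 (t=49: INC count by 14): {count=17, max=9, total=-7}
  after event 8 (t=51: SET max = 26): {count=17, max=26, total=-7}

Answer: {count=17, max=26, total=-7}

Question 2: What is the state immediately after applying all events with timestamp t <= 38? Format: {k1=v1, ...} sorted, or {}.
Answer: {count=3, total=-7}

Derivation:
Apply events with t <= 38 (5 events):
  after event 1 (t=7: INC count by 3): {count=3}
  after event 2 (t=12: INC total by 11): {count=3, total=11}
  after event 3 (t=21: SET total = -7): {count=3, total=-7}
  after event 4 (t=30: SET count = -1): {count=-1, total=-7}
  after event 5 (t=37: INC count by 4): {count=3, total=-7}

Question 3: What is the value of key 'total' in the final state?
Answer: -7

Derivation:
Track key 'total' through all 10 events:
  event 1 (t=7: INC count by 3): total unchanged
  event 2 (t=12: INC total by 11): total (absent) -> 11
  event 3 (t=21: SET total = -7): total 11 -> -7
  event 4 (t=30: SET count = -1): total unchanged
  event 5 (t=37: INC count by 4): total unchanged
  event 6 (t=44: INC max by 9): total unchanged
  event 7 (t=49: INC count by 14): total unchanged
  event 8 (t=51: SET max = 26): total unchanged
  event 9 (t=52: SET max = 1): total unchanged
  event 10 (t=56: SET count = 4): total unchanged
Final: total = -7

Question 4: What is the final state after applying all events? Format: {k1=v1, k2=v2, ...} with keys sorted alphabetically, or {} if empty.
  after event 1 (t=7: INC count by 3): {count=3}
  after event 2 (t=12: INC total by 11): {count=3, total=11}
  after event 3 (t=21: SET total = -7): {count=3, total=-7}
  after event 4 (t=30: SET count = -1): {count=-1, total=-7}
  after event 5 (t=37: INC count by 4): {count=3, total=-7}
  after event 6 (t=44: INC max by 9): {count=3, max=9, total=-7}
  after event 7 (t=49: INC count by 14): {count=17, max=9, total=-7}
  after event 8 (t=51: SET max = 26): {count=17, max=26, total=-7}
  after event 9 (t=52: SET max = 1): {count=17, max=1, total=-7}
  after event 10 (t=56: SET count = 4): {count=4, max=1, total=-7}

Answer: {count=4, max=1, total=-7}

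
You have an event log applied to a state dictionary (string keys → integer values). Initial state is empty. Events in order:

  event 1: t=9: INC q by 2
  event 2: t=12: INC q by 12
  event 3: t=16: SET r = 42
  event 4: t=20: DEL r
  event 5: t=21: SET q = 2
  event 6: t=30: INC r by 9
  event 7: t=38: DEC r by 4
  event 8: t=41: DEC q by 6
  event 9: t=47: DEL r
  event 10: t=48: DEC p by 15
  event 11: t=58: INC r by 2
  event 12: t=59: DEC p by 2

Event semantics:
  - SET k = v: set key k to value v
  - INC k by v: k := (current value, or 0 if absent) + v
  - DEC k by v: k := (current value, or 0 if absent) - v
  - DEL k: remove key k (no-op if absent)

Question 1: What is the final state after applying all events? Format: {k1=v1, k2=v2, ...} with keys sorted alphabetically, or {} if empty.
  after event 1 (t=9: INC q by 2): {q=2}
  after event 2 (t=12: INC q by 12): {q=14}
  after event 3 (t=16: SET r = 42): {q=14, r=42}
  after event 4 (t=20: DEL r): {q=14}
  after event 5 (t=21: SET q = 2): {q=2}
  after event 6 (t=30: INC r by 9): {q=2, r=9}
  after event 7 (t=38: DEC r by 4): {q=2, r=5}
  after event 8 (t=41: DEC q by 6): {q=-4, r=5}
  after event 9 (t=47: DEL r): {q=-4}
  after event 10 (t=48: DEC p by 15): {p=-15, q=-4}
  after event 11 (t=58: INC r by 2): {p=-15, q=-4, r=2}
  after event 12 (t=59: DEC p by 2): {p=-17, q=-4, r=2}

Answer: {p=-17, q=-4, r=2}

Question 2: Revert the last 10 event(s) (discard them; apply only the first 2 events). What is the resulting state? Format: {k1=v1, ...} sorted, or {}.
Keep first 2 events (discard last 10):
  after event 1 (t=9: INC q by 2): {q=2}
  after event 2 (t=12: INC q by 12): {q=14}

Answer: {q=14}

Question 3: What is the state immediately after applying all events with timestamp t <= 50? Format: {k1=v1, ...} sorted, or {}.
Apply events with t <= 50 (10 events):
  after event 1 (t=9: INC q by 2): {q=2}
  after event 2 (t=12: INC q by 12): {q=14}
  after event 3 (t=16: SET r = 42): {q=14, r=42}
  after event 4 (t=20: DEL r): {q=14}
  after event 5 (t=21: SET q = 2): {q=2}
  after event 6 (t=30: INC r by 9): {q=2, r=9}
  after event 7 (t=38: DEC r by 4): {q=2, r=5}
  after event 8 (t=41: DEC q by 6): {q=-4, r=5}
  after event 9 (t=47: DEL r): {q=-4}
  after event 10 (t=48: DEC p by 15): {p=-15, q=-4}

Answer: {p=-15, q=-4}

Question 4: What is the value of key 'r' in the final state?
Track key 'r' through all 12 events:
  event 1 (t=9: INC q by 2): r unchanged
  event 2 (t=12: INC q by 12): r unchanged
  event 3 (t=16: SET r = 42): r (absent) -> 42
  event 4 (t=20: DEL r): r 42 -> (absent)
  event 5 (t=21: SET q = 2): r unchanged
  event 6 (t=30: INC r by 9): r (absent) -> 9
  event 7 (t=38: DEC r by 4): r 9 -> 5
  event 8 (t=41: DEC q by 6): r unchanged
  event 9 (t=47: DEL r): r 5 -> (absent)
  event 10 (t=48: DEC p by 15): r unchanged
  event 11 (t=58: INC r by 2): r (absent) -> 2
  event 12 (t=59: DEC p by 2): r unchanged
Final: r = 2

Answer: 2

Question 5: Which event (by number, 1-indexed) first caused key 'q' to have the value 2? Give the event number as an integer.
Looking for first event where q becomes 2:
  event 1: q (absent) -> 2  <-- first match

Answer: 1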